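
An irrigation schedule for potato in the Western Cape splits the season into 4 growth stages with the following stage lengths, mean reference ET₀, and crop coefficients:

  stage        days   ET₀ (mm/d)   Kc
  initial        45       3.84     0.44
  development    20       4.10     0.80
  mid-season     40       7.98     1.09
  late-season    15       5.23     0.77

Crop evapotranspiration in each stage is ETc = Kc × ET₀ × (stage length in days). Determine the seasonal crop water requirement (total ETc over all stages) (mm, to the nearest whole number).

initial: 0.44 × 3.84 × 45 = 76.03 mm
development: 0.80 × 4.10 × 20 = 65.60 mm
mid-season: 1.09 × 7.98 × 40 = 347.93 mm
late-season: 0.77 × 5.23 × 15 = 60.41 mm
Seasonal total = 549.97 mm

550 mm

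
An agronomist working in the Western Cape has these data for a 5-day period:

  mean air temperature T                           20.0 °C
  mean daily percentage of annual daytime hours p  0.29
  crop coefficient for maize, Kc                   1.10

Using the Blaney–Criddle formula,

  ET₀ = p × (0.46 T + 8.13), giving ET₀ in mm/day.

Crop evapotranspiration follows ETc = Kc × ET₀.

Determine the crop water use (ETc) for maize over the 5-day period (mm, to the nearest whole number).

28 mm

ET₀ = 0.29 × (0.46 × 20.0 + 8.13) = 0.29 × 17.330 = 5.0257 mm/d
ETc = Kc × ET₀ = 1.10 × 5.0257 = 5.5283 mm/d
Over 5 days: 5.5283 × 5 = 27.642 mm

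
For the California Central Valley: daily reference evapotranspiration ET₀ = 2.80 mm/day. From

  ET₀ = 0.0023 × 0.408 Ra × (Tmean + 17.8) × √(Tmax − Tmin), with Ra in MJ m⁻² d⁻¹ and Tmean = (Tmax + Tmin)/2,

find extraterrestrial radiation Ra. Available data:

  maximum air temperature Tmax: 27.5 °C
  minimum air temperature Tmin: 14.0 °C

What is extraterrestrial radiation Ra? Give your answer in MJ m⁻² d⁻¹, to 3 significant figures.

21.1 MJ m⁻² d⁻¹

Tmean = (27.5+14.0)/2 = 20.75 °C; ΔT = 13.5
Ra = ET₀ / [0.0023 × 0.408 × (Tmean+17.8) × √ΔT]
   = 2.80 / (0.0023 × 0.408 × 38.55 × 3.6742) = 21.066 MJ m⁻² d⁻¹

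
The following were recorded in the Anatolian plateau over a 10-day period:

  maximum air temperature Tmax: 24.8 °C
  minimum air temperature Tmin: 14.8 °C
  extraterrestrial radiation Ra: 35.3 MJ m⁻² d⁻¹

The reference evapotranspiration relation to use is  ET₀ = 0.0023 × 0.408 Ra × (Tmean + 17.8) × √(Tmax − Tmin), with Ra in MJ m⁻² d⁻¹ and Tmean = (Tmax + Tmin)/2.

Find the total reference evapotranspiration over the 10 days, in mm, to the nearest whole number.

Tmean = (24.8 + 14.8)/2 = 19.80 °C
0.408 Ra = 0.408 × 35.3 = 14.4024 mm/d equivalent
ET₀ = 0.0023 × 14.4024 × (19.80 + 17.8) × √10.0 = 0.0023 × 14.4024 × 37.60 × 3.1623 = 3.9387 mm/d
Over 10 days: 3.9387 × 10 = 39.387 mm

39 mm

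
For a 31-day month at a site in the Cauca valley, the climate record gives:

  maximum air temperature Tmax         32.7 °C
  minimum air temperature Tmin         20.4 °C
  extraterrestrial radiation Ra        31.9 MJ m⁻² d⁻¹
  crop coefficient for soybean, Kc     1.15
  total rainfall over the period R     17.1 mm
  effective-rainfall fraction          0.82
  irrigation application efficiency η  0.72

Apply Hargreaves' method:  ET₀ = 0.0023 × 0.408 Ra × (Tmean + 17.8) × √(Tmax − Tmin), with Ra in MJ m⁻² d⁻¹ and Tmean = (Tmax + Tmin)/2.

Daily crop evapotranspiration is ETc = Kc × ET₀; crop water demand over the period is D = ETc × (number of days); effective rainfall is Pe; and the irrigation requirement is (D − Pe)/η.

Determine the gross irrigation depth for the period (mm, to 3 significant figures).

Tmean = (32.7 + 20.4)/2 = 26.55 °C
0.408 Ra = 0.408 × 31.9 = 13.0152 mm/d equivalent
ET₀ = 0.0023 × 13.0152 × (26.55 + 17.8) × √12.3 = 0.0023 × 13.0152 × 44.35 × 3.5071 = 4.6561 mm/d
ETc = Kc × ET₀ = 1.15 × 4.6561 = 5.3545 mm/d
Crop demand D = ETc × 31 d = 5.3545 × 31 = 165.990 mm
Pe = 0.82 × 17.1 = 14.022 mm
D − Pe = 165.990 − 14.022 = 151.968 mm
Gross irrigation = 151.968 / 0.72 = 211.067 mm

211 mm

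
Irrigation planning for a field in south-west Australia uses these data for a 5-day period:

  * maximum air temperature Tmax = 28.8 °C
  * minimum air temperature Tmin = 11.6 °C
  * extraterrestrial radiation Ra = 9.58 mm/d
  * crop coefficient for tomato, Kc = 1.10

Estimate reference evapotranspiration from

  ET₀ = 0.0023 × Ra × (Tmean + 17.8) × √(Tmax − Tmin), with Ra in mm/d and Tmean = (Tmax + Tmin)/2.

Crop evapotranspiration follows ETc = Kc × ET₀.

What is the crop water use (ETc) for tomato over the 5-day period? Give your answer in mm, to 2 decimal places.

19.10 mm

Tmean = (28.8 + 11.6)/2 = 20.20 °C
ET₀ = 0.0023 × 9.58 × (20.20 + 17.8) × √17.2 = 0.0023 × 9.58 × 38.00 × 4.1473 = 3.4725 mm/d
ETc = Kc × ET₀ = 1.10 × 3.4725 = 3.8198 mm/d
Over 5 days: 3.8198 × 5 = 19.099 mm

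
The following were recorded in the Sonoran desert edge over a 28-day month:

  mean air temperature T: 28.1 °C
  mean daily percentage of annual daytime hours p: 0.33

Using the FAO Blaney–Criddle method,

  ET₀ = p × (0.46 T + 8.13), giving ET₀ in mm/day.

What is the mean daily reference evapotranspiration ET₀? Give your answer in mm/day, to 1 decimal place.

6.9 mm/day

ET₀ = 0.33 × (0.46 × 28.1 + 8.13) = 0.33 × 21.056 = 6.9485 mm/d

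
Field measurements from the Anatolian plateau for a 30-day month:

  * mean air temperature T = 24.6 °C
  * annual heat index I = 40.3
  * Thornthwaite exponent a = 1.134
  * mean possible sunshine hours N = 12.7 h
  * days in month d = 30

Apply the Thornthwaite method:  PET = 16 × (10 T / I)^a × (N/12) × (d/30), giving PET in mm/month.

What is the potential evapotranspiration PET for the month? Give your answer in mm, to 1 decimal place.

131.7 mm

10T/I = 10 × 24.6 / 40.3 = 6.1042
(10T/I)^a = 6.1042^1.134 = 7.7786
Uncorrected PET = 16 × 7.7786 = 124.458 mm
Correction = (N/12)(d/30) = (12.7/12)(30/30) = 1.0583
PET = 124.458 × 1.0583 = 131.714 mm/month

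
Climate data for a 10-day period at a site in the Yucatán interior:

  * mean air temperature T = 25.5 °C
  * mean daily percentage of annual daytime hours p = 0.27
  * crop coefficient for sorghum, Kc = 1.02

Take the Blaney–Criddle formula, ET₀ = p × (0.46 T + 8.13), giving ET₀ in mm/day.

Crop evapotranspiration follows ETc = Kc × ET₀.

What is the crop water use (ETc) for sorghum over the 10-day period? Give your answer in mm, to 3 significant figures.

54.7 mm

ET₀ = 0.27 × (0.46 × 25.5 + 8.13) = 0.27 × 19.860 = 5.3622 mm/d
ETc = Kc × ET₀ = 1.02 × 5.3622 = 5.4694 mm/d
Over 10 days: 5.4694 × 10 = 54.694 mm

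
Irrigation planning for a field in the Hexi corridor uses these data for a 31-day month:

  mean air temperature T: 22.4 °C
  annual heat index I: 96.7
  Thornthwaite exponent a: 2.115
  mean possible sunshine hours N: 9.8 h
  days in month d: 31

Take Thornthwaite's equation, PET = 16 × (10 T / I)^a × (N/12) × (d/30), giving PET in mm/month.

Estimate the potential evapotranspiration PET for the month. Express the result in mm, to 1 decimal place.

10T/I = 10 × 22.4 / 96.7 = 2.3164
(10T/I)^a = 2.3164^2.115 = 5.9099
Uncorrected PET = 16 × 5.9099 = 94.558 mm
Correction = (N/12)(d/30) = (9.8/12)(31/30) = 0.8439
PET = 94.558 × 0.8439 = 79.797 mm/month

79.8 mm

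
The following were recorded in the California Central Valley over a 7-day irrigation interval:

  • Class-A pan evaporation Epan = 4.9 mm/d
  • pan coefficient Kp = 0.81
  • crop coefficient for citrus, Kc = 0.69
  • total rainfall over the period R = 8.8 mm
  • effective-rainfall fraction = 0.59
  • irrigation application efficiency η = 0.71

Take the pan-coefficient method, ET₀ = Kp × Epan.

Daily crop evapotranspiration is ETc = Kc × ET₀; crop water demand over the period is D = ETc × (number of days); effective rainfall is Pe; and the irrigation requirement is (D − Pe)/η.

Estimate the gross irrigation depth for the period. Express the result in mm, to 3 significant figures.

19.7 mm

ET₀ = 0.81 × 4.9 = 3.9690 mm/d
ETc = Kc × ET₀ = 0.69 × 3.9690 = 2.7386 mm/d
Crop demand D = ETc × 7 d = 2.7386 × 7 = 19.170 mm
Pe = 0.59 × 8.8 = 5.192 mm
D − Pe = 19.170 − 5.192 = 13.978 mm
Gross irrigation = 13.978 / 0.71 = 19.687 mm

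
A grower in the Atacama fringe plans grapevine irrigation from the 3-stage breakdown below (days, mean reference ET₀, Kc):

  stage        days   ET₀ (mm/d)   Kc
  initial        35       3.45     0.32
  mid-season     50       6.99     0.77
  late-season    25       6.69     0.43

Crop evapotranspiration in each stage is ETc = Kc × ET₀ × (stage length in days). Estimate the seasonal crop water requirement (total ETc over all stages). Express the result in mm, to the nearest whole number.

380 mm

initial: 0.32 × 3.45 × 35 = 38.64 mm
mid-season: 0.77 × 6.99 × 50 = 269.12 mm
late-season: 0.43 × 6.69 × 25 = 71.92 mm
Seasonal total = 379.68 mm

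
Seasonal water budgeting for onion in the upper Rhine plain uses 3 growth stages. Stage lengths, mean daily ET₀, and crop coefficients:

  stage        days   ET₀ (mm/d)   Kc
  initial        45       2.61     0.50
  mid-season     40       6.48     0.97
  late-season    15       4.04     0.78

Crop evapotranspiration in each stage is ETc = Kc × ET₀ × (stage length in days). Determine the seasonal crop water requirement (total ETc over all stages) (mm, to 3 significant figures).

357 mm

initial: 0.50 × 2.61 × 45 = 58.73 mm
mid-season: 0.97 × 6.48 × 40 = 251.42 mm
late-season: 0.78 × 4.04 × 15 = 47.27 mm
Seasonal total = 357.42 mm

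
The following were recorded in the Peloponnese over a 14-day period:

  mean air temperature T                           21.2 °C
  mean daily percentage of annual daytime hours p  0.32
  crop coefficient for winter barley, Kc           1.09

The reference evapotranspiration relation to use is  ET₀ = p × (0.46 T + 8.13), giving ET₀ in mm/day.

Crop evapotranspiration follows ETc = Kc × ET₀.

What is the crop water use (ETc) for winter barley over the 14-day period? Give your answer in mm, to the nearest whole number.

ET₀ = 0.32 × (0.46 × 21.2 + 8.13) = 0.32 × 17.882 = 5.7222 mm/d
ETc = Kc × ET₀ = 1.09 × 5.7222 = 6.2372 mm/d
Over 14 days: 6.2372 × 14 = 87.321 mm

87 mm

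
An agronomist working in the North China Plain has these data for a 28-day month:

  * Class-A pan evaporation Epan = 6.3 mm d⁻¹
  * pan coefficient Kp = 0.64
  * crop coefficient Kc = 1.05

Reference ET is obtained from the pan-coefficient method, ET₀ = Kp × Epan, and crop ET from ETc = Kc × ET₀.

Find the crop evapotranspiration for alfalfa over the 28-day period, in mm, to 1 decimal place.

ET₀ = 0.64 × 6.3 = 4.0320 mm/d
ETc = Kc × ET₀ = 1.05 × 4.0320 = 4.2336 mm/d
Over 28 days: 4.2336 × 28 = 118.541 mm

118.5 mm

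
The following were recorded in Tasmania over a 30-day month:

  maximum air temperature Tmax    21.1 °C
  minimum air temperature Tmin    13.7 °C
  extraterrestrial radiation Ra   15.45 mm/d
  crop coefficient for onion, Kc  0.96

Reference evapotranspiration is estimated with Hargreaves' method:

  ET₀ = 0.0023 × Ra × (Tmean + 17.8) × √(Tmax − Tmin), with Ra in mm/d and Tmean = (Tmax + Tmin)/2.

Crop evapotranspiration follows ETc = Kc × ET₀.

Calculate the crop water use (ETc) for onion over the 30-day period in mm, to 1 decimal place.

Tmean = (21.1 + 13.7)/2 = 17.40 °C
ET₀ = 0.0023 × 15.45 × (17.40 + 17.8) × √7.4 = 0.0023 × 15.45 × 35.20 × 2.7203 = 3.4026 mm/d
ETc = Kc × ET₀ = 0.96 × 3.4026 = 3.2665 mm/d
Over 30 days: 3.2665 × 30 = 97.995 mm

98.0 mm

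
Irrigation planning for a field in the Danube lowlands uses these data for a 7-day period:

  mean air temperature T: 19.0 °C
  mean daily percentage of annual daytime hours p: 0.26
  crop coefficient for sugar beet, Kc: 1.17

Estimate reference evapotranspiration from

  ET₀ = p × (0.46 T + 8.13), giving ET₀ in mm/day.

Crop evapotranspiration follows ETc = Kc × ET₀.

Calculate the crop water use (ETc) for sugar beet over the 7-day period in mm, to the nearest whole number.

ET₀ = 0.26 × (0.46 × 19.0 + 8.13) = 0.26 × 16.870 = 4.3862 mm/d
ETc = Kc × ET₀ = 1.17 × 4.3862 = 5.1319 mm/d
Over 7 days: 5.1319 × 7 = 35.923 mm

36 mm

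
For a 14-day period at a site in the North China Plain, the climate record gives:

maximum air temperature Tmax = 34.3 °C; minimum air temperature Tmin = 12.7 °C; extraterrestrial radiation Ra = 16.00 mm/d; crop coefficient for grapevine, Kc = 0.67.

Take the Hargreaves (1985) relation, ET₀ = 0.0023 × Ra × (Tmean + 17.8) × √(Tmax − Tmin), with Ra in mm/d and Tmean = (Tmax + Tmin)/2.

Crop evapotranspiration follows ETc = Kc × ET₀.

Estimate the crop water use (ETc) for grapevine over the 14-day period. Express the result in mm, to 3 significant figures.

Tmean = (34.3 + 12.7)/2 = 23.50 °C
ET₀ = 0.0023 × 16.00 × (23.50 + 17.8) × √21.6 = 0.0023 × 16.00 × 41.30 × 4.6476 = 7.0636 mm/d
ETc = Kc × ET₀ = 0.67 × 7.0636 = 4.7326 mm/d
Over 14 days: 4.7326 × 14 = 66.256 mm

66.3 mm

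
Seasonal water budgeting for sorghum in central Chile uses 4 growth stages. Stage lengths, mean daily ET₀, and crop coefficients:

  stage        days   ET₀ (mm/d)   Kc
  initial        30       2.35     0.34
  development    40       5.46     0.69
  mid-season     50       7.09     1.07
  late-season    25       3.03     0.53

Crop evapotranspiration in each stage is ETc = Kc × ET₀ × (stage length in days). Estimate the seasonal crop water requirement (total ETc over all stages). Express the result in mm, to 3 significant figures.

initial: 0.34 × 2.35 × 30 = 23.97 mm
development: 0.69 × 5.46 × 40 = 150.70 mm
mid-season: 1.07 × 7.09 × 50 = 379.32 mm
late-season: 0.53 × 3.03 × 25 = 40.15 mm
Seasonal total = 594.14 mm

594 mm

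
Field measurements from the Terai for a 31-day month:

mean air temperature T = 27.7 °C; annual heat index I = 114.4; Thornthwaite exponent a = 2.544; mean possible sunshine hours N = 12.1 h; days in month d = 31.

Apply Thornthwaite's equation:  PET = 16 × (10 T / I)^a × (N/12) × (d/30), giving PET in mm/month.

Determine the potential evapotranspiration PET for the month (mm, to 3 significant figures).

10T/I = 10 × 27.7 / 114.4 = 2.4213
(10T/I)^a = 2.4213^2.544 = 9.4846
Uncorrected PET = 16 × 9.4846 = 151.754 mm
Correction = (N/12)(d/30) = (12.1/12)(31/30) = 1.0419
PET = 151.754 × 1.0419 = 158.112 mm/month

158 mm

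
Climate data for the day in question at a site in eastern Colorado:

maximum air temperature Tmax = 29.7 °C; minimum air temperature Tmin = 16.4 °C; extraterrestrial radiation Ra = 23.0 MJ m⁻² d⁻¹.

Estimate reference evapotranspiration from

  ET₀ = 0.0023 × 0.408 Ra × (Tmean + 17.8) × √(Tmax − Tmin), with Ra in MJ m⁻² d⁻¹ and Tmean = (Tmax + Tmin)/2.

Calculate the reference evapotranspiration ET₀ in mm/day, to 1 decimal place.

3.2 mm/day

Tmean = (29.7 + 16.4)/2 = 23.05 °C
0.408 Ra = 0.408 × 23.0 = 9.3840 mm/d equivalent
ET₀ = 0.0023 × 9.3840 × (23.05 + 17.8) × √13.3 = 0.0023 × 9.3840 × 40.85 × 3.6469 = 3.2154 mm/d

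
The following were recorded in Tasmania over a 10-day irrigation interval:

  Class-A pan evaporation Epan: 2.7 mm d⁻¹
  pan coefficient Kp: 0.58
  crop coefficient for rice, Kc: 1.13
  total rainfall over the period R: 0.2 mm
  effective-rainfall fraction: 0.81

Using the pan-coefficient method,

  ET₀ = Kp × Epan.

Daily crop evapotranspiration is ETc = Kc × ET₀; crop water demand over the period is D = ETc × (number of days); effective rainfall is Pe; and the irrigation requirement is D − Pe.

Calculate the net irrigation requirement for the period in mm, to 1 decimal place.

ET₀ = 0.58 × 2.7 = 1.5660 mm/d
ETc = Kc × ET₀ = 1.13 × 1.5660 = 1.7696 mm/d
Crop demand D = ETc × 10 d = 1.7696 × 10 = 17.696 mm
Pe = 0.81 × 0.2 = 0.162 mm
D − Pe = 17.696 − 0.162 = 17.534 mm

17.5 mm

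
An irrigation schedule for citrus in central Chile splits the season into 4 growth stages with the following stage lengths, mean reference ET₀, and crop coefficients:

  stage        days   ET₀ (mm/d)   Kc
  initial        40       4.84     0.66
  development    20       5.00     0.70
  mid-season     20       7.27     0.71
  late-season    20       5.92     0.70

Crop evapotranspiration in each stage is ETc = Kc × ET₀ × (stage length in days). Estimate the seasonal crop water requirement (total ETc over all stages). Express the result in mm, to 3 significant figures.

initial: 0.66 × 4.84 × 40 = 127.78 mm
development: 0.70 × 5.00 × 20 = 70.00 mm
mid-season: 0.71 × 7.27 × 20 = 103.23 mm
late-season: 0.70 × 5.92 × 20 = 82.88 mm
Seasonal total = 383.89 mm

384 mm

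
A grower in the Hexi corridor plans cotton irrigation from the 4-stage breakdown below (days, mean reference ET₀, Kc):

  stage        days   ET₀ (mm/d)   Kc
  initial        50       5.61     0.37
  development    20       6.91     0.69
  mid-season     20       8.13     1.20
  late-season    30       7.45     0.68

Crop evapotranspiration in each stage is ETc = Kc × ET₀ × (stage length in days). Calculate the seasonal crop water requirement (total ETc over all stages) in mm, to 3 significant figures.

initial: 0.37 × 5.61 × 50 = 103.79 mm
development: 0.69 × 6.91 × 20 = 95.36 mm
mid-season: 1.20 × 8.13 × 20 = 195.12 mm
late-season: 0.68 × 7.45 × 30 = 151.98 mm
Seasonal total = 546.25 mm

546 mm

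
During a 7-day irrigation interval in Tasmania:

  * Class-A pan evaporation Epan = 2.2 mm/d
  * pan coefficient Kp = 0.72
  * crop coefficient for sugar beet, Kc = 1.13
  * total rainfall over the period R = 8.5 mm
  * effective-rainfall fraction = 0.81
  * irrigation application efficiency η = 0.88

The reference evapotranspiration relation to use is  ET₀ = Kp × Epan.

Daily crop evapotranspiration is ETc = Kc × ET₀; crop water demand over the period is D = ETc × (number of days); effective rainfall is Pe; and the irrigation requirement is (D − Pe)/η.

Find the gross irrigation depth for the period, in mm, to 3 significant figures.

ET₀ = 0.72 × 2.2 = 1.5840 mm/d
ETc = Kc × ET₀ = 1.13 × 1.5840 = 1.7899 mm/d
Crop demand D = ETc × 7 d = 1.7899 × 7 = 12.529 mm
Pe = 0.81 × 8.5 = 6.885 mm
D − Pe = 12.529 − 6.885 = 5.644 mm
Gross irrigation = 5.644 / 0.88 = 6.414 mm

6.41 mm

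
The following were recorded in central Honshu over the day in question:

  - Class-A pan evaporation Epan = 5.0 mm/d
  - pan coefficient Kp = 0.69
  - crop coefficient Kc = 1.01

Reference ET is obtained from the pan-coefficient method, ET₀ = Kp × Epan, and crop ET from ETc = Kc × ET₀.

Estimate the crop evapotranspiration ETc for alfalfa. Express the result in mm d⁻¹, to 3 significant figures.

3.48 mm d⁻¹

ET₀ = 0.69 × 5.0 = 3.4500 mm/d
ETc = Kc × ET₀ = 1.01 × 3.4500 = 3.4845 mm/d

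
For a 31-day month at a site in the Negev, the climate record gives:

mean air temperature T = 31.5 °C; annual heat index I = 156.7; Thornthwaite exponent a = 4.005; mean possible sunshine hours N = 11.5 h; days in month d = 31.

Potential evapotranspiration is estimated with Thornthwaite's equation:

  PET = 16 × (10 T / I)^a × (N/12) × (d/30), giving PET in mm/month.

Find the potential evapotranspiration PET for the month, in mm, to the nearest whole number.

260 mm

10T/I = 10 × 31.5 / 156.7 = 2.0102
(10T/I)^a = 2.0102^4.005 = 16.3860
Uncorrected PET = 16 × 16.3860 = 262.176 mm
Correction = (N/12)(d/30) = (11.5/12)(31/30) = 0.9903
PET = 262.176 × 0.9903 = 259.633 mm/month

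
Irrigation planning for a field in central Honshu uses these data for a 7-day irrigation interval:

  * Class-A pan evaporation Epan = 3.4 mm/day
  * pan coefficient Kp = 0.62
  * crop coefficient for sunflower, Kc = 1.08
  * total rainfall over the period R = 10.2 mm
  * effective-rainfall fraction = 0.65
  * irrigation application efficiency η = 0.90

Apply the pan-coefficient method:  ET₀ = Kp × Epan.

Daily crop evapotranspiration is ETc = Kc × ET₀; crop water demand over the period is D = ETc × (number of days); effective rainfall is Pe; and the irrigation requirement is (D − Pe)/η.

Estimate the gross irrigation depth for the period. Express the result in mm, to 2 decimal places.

ET₀ = 0.62 × 3.4 = 2.1080 mm/d
ETc = Kc × ET₀ = 1.08 × 2.1080 = 2.2766 mm/d
Crop demand D = ETc × 7 d = 2.2766 × 7 = 15.936 mm
Pe = 0.65 × 10.2 = 6.630 mm
D − Pe = 15.936 − 6.630 = 9.306 mm
Gross irrigation = 9.306 / 0.90 = 10.340 mm

10.34 mm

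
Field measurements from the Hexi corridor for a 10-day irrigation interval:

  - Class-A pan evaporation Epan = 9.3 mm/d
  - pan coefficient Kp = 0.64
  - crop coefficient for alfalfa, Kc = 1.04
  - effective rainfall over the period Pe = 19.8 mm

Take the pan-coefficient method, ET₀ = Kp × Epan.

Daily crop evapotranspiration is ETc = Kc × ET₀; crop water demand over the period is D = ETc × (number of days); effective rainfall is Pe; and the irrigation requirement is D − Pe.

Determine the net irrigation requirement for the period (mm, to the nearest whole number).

42 mm

ET₀ = 0.64 × 9.3 = 5.9520 mm/d
ETc = Kc × ET₀ = 1.04 × 5.9520 = 6.1901 mm/d
Crop demand D = ETc × 10 d = 6.1901 × 10 = 61.901 mm
D − Pe = 61.901 − 19.8 = 42.101 mm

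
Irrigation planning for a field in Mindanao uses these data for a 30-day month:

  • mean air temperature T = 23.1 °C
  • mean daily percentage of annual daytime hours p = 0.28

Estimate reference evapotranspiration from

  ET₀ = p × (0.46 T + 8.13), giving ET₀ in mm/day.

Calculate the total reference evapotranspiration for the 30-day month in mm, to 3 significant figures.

ET₀ = 0.28 × (0.46 × 23.1 + 8.13) = 0.28 × 18.756 = 5.2517 mm/d
Monthly total = 5.2517 × 30 = 157.551 mm

158 mm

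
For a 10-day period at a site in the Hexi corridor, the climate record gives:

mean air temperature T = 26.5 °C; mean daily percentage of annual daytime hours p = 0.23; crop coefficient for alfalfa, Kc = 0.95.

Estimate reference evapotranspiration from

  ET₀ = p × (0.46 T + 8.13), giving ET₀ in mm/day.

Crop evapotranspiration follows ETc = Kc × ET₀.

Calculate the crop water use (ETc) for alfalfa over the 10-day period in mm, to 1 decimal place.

44.4 mm

ET₀ = 0.23 × (0.46 × 26.5 + 8.13) = 0.23 × 20.320 = 4.6736 mm/d
ETc = Kc × ET₀ = 0.95 × 4.6736 = 4.4399 mm/d
Over 10 days: 4.4399 × 10 = 44.399 mm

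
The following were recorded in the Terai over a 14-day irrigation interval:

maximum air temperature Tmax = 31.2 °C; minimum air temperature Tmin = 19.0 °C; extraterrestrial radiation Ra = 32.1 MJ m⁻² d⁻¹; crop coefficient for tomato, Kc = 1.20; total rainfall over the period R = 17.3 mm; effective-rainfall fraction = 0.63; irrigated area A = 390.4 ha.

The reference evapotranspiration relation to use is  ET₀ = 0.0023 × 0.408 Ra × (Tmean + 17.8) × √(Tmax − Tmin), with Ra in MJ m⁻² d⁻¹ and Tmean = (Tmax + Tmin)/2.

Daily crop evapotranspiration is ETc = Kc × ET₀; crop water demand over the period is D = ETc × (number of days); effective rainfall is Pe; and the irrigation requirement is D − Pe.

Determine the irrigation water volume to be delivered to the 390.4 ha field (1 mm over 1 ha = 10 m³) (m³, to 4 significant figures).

Tmean = (31.2 + 19.0)/2 = 25.10 °C
0.408 Ra = 0.408 × 32.1 = 13.0968 mm/d equivalent
ET₀ = 0.0023 × 13.0968 × (25.10 + 17.8) × √12.2 = 0.0023 × 13.0968 × 42.90 × 3.4928 = 4.5136 mm/d
ETc = Kc × ET₀ = 1.20 × 4.5136 = 5.4163 mm/d
Crop demand D = ETc × 14 d = 5.4163 × 14 = 75.828 mm
Pe = 0.63 × 17.3 = 10.899 mm
D − Pe = 75.828 − 10.899 = 64.929 mm
Volume = 64.929 mm × 390.4 ha × 10 = 253482.8 m³

253500 m³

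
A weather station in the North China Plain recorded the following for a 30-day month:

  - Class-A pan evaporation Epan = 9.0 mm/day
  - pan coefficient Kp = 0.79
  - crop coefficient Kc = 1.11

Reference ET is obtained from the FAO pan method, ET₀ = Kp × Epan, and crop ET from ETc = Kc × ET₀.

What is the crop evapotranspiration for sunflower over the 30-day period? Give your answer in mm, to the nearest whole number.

ET₀ = 0.79 × 9.0 = 7.1100 mm/d
ETc = Kc × ET₀ = 1.11 × 7.1100 = 7.8921 mm/d
Over 30 days: 7.8921 × 30 = 236.763 mm

237 mm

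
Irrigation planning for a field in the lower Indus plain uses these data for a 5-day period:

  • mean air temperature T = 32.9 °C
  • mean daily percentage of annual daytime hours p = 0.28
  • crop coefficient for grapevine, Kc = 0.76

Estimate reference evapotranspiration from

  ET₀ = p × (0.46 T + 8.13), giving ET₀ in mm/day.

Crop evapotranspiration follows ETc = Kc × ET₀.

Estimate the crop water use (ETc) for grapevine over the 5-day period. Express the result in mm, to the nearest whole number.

25 mm

ET₀ = 0.28 × (0.46 × 32.9 + 8.13) = 0.28 × 23.264 = 6.5139 mm/d
ETc = Kc × ET₀ = 0.76 × 6.5139 = 4.9506 mm/d
Over 5 days: 4.9506 × 5 = 24.753 mm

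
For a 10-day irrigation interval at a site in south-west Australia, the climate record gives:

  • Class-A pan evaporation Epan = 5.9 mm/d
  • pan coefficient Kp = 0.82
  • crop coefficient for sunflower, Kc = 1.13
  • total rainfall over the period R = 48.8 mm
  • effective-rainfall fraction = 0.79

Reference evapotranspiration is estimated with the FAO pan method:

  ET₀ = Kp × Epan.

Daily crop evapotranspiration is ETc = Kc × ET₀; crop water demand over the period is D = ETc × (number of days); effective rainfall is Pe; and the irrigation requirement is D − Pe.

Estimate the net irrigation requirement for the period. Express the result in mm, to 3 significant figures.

ET₀ = 0.82 × 5.9 = 4.8380 mm/d
ETc = Kc × ET₀ = 1.13 × 4.8380 = 5.4669 mm/d
Crop demand D = ETc × 10 d = 5.4669 × 10 = 54.669 mm
Pe = 0.79 × 48.8 = 38.552 mm
D − Pe = 54.669 − 38.552 = 16.117 mm

16.1 mm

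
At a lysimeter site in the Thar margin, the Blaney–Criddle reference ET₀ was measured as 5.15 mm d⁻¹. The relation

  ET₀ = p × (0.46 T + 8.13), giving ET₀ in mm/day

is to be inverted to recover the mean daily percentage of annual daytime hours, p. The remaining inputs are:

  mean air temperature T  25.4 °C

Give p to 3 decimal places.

0.260

p = ET₀ / (0.46 T + 8.13) = 5.15 / (0.46 × 25.4 + 8.13) = 5.15 / 19.814 = 0.2599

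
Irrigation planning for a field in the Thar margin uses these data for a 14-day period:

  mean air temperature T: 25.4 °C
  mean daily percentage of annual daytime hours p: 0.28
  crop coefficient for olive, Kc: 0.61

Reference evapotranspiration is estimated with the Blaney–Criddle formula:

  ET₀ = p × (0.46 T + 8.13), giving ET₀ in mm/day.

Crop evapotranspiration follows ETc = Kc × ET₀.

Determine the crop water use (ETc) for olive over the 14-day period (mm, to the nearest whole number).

47 mm

ET₀ = 0.28 × (0.46 × 25.4 + 8.13) = 0.28 × 19.814 = 5.5479 mm/d
ETc = Kc × ET₀ = 0.61 × 5.5479 = 3.3842 mm/d
Over 14 days: 3.3842 × 14 = 47.379 mm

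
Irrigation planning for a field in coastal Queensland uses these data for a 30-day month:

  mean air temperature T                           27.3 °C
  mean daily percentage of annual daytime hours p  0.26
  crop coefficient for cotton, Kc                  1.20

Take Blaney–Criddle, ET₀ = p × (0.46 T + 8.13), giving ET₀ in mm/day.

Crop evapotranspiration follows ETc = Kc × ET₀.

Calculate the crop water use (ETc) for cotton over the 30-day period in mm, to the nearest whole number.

194 mm

ET₀ = 0.26 × (0.46 × 27.3 + 8.13) = 0.26 × 20.688 = 5.3789 mm/d
ETc = Kc × ET₀ = 1.20 × 5.3789 = 6.4547 mm/d
Over 30 days: 6.4547 × 30 = 193.641 mm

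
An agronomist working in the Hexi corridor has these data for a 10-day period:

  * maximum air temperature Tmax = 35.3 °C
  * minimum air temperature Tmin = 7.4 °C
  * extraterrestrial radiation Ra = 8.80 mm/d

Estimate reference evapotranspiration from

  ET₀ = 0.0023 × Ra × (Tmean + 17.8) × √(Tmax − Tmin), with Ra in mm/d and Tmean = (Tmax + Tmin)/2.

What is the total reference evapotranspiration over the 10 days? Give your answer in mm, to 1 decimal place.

41.9 mm

Tmean = (35.3 + 7.4)/2 = 21.35 °C
ET₀ = 0.0023 × 8.80 × (21.35 + 17.8) × √27.9 = 0.0023 × 8.80 × 39.15 × 5.2820 = 4.1854 mm/d
Over 10 days: 4.1854 × 10 = 41.854 mm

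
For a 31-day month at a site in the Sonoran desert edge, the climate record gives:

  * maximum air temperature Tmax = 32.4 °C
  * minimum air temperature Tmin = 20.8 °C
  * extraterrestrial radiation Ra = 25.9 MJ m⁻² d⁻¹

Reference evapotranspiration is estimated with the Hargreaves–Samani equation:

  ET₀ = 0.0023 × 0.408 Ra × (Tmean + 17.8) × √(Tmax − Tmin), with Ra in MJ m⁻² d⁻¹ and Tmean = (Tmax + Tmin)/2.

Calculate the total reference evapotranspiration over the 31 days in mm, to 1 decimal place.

113.9 mm

Tmean = (32.4 + 20.8)/2 = 26.60 °C
0.408 Ra = 0.408 × 25.9 = 10.5672 mm/d equivalent
ET₀ = 0.0023 × 10.5672 × (26.60 + 17.8) × √11.6 = 0.0023 × 10.5672 × 44.40 × 3.4059 = 3.6754 mm/d
Over 31 days: 3.6754 × 31 = 113.937 mm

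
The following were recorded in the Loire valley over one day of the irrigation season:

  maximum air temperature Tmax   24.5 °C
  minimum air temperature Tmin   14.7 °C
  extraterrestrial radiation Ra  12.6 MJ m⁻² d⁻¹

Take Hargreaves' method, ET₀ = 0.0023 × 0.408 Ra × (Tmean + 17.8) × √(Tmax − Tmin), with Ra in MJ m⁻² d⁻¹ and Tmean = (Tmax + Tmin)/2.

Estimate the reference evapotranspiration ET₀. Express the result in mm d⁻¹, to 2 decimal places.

1.38 mm d⁻¹

Tmean = (24.5 + 14.7)/2 = 19.60 °C
0.408 Ra = 0.408 × 12.6 = 5.1408 mm/d equivalent
ET₀ = 0.0023 × 5.1408 × (19.60 + 17.8) × √9.8 = 0.0023 × 5.1408 × 37.40 × 3.1305 = 1.3843 mm/d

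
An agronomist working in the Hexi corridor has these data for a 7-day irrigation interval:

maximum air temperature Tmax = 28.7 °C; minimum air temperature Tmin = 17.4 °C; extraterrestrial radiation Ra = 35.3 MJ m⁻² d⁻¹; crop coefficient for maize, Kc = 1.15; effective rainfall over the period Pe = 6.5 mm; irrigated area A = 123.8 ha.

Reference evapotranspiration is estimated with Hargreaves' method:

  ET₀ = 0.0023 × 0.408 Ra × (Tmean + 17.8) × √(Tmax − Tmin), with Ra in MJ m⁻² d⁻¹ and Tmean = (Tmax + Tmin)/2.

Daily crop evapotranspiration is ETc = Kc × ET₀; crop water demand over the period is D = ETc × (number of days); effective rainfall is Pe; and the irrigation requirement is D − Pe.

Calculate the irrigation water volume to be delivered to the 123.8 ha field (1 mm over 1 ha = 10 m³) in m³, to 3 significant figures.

37300 m³

Tmean = (28.7 + 17.4)/2 = 23.05 °C
0.408 Ra = 0.408 × 35.3 = 14.4024 mm/d equivalent
ET₀ = 0.0023 × 14.4024 × (23.05 + 17.8) × √11.3 = 0.0023 × 14.4024 × 40.85 × 3.3615 = 4.5487 mm/d
ETc = Kc × ET₀ = 1.15 × 4.5487 = 5.2310 mm/d
Crop demand D = ETc × 7 d = 5.2310 × 7 = 36.617 mm
D − Pe = 36.617 − 6.5 = 30.117 mm
Volume = 30.117 mm × 123.8 ha × 10 = 37284.8 m³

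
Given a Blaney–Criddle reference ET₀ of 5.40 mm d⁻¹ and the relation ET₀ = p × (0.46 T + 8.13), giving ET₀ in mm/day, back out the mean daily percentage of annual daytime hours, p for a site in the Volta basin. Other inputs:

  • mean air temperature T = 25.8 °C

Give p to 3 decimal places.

p = ET₀ / (0.46 T + 8.13) = 5.40 / (0.46 × 25.8 + 8.13) = 5.40 / 19.998 = 0.2700

0.270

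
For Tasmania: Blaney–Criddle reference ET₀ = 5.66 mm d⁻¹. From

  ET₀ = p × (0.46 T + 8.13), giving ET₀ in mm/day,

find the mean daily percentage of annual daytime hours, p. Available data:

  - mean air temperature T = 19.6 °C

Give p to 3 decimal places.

p = ET₀ / (0.46 T + 8.13) = 5.66 / (0.46 × 19.6 + 8.13) = 5.66 / 17.146 = 0.3301

0.330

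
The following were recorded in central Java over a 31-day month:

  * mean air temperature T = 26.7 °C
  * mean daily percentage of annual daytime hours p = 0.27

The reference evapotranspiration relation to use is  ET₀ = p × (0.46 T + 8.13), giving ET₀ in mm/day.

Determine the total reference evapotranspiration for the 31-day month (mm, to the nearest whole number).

171 mm

ET₀ = 0.27 × (0.46 × 26.7 + 8.13) = 0.27 × 20.412 = 5.5112 mm/d
Monthly total = 5.5112 × 31 = 170.847 mm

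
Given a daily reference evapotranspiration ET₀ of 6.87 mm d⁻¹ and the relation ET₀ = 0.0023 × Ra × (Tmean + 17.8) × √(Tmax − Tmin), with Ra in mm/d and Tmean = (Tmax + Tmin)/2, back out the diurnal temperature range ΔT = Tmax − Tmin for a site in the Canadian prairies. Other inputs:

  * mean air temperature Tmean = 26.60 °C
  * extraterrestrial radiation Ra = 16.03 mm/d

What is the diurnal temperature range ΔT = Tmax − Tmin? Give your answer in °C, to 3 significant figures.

17.6 °C

√ΔT = ET₀ / [0.0023 × Ra × (Tmean+17.8)] = 6.87 / (0.0023 × 16.03 × 44.40) = 4.1967
ΔT = 4.1967² = 17.612 °C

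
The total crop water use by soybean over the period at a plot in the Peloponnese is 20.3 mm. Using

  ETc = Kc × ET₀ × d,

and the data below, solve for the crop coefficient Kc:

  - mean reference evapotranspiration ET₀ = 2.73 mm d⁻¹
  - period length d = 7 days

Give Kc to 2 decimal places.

ETc = Kc × ET₀ × d  ⇒  Kc = ETc / (ET₀ × d)
Kc = 20.3 / (2.73 × 7) = 20.3 / 19.11 = 1.0623

1.06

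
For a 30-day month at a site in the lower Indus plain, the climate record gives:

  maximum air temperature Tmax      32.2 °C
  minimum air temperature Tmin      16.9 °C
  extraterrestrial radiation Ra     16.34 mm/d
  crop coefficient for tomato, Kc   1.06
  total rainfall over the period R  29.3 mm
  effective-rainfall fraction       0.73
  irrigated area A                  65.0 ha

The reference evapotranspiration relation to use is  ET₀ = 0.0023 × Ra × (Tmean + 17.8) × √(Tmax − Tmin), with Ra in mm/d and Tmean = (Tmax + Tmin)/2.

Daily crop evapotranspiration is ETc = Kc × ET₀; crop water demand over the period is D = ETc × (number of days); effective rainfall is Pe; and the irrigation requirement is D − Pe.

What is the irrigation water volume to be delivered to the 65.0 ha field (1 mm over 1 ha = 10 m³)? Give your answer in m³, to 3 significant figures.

Tmean = (32.2 + 16.9)/2 = 24.55 °C
ET₀ = 0.0023 × 16.34 × (24.55 + 17.8) × √15.3 = 0.0023 × 16.34 × 42.35 × 3.9115 = 6.2255 mm/d
ETc = Kc × ET₀ = 1.06 × 6.2255 = 6.5990 mm/d
Crop demand D = ETc × 30 d = 6.5990 × 30 = 197.970 mm
Pe = 0.73 × 29.3 = 21.389 mm
D − Pe = 197.970 − 21.389 = 176.581 mm
Volume = 176.581 mm × 65.0 ha × 10 = 114777.7 m³

115000 m³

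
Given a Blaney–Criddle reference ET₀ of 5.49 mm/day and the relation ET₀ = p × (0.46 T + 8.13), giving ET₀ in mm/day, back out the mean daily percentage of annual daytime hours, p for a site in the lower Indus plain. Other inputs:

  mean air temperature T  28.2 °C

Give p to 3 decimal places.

0.260

p = ET₀ / (0.46 T + 8.13) = 5.49 / (0.46 × 28.2 + 8.13) = 5.49 / 21.102 = 0.2602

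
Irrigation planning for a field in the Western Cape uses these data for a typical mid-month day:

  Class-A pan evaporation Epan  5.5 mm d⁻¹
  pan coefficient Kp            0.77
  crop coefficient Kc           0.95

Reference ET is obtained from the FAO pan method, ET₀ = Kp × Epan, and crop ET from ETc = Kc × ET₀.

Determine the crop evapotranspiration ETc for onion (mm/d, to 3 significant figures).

4.02 mm/d

ET₀ = 0.77 × 5.5 = 4.2350 mm/d
ETc = Kc × ET₀ = 0.95 × 4.2350 = 4.0233 mm/d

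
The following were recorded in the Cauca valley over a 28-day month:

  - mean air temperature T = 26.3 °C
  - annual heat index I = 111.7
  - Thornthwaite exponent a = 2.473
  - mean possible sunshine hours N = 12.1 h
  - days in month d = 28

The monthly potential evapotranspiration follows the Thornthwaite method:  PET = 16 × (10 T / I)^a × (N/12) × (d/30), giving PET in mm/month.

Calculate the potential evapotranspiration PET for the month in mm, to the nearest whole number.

10T/I = 10 × 26.3 / 111.7 = 2.3545
(10T/I)^a = 2.3545^2.473 = 8.3120
Uncorrected PET = 16 × 8.3120 = 132.992 mm
Correction = (N/12)(d/30) = (12.1/12)(28/30) = 0.9411
PET = 132.992 × 0.9411 = 125.159 mm/month

125 mm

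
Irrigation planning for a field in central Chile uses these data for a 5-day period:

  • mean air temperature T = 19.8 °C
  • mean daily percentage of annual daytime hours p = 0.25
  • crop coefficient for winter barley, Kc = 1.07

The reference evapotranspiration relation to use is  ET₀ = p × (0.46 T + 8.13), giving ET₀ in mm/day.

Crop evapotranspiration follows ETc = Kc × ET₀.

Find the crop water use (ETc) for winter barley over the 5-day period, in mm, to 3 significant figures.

ET₀ = 0.25 × (0.46 × 19.8 + 8.13) = 0.25 × 17.238 = 4.3095 mm/d
ETc = Kc × ET₀ = 1.07 × 4.3095 = 4.6112 mm/d
Over 5 days: 4.6112 × 5 = 23.056 mm

23.1 mm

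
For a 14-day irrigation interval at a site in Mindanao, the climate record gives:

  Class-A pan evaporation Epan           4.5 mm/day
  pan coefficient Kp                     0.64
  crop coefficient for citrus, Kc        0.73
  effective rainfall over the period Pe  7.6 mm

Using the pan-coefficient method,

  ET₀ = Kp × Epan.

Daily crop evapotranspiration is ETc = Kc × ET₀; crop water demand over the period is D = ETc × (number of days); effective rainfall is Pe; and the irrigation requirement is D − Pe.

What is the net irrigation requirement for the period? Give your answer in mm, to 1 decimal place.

ET₀ = 0.64 × 4.5 = 2.8800 mm/d
ETc = Kc × ET₀ = 0.73 × 2.8800 = 2.1024 mm/d
Crop demand D = ETc × 14 d = 2.1024 × 14 = 29.434 mm
D − Pe = 29.434 − 7.6 = 21.834 mm

21.8 mm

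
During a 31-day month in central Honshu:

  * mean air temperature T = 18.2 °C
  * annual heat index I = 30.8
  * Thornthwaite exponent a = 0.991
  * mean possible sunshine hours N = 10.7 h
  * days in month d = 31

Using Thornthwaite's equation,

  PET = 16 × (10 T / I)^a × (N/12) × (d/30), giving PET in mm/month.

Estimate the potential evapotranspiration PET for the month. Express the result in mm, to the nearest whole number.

10T/I = 10 × 18.2 / 30.8 = 5.9091
(10T/I)^a = 5.9091^0.991 = 5.8154
Uncorrected PET = 16 × 5.8154 = 93.046 mm
Correction = (N/12)(d/30) = (10.7/12)(31/30) = 0.9214
PET = 93.046 × 0.9214 = 85.733 mm/month

86 mm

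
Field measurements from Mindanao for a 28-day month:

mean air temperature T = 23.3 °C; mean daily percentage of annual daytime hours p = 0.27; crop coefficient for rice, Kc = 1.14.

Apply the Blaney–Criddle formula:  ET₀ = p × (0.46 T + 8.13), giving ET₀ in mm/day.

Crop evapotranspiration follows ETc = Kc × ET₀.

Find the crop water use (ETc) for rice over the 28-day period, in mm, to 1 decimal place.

ET₀ = 0.27 × (0.46 × 23.3 + 8.13) = 0.27 × 18.848 = 5.0890 mm/d
ETc = Kc × ET₀ = 1.14 × 5.0890 = 5.8015 mm/d
Over 28 days: 5.8015 × 28 = 162.442 mm

162.4 mm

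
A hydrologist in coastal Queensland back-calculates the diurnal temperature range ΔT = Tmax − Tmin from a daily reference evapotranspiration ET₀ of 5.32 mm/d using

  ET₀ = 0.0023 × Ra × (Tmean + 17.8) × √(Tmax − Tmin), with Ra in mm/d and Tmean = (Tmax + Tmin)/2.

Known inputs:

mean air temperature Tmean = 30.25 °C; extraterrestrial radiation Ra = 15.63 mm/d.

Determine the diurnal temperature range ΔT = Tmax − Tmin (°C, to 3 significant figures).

9.49 °C

√ΔT = ET₀ / [0.0023 × Ra × (Tmean+17.8)] = 5.32 / (0.0023 × 15.63 × 48.05) = 3.0799
ΔT = 3.0799² = 9.486 °C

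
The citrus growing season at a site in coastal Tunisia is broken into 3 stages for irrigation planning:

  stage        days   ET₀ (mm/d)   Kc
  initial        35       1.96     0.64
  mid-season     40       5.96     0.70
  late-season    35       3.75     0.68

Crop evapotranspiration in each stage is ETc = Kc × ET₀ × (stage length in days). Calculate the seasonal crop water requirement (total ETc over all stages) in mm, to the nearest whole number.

initial: 0.64 × 1.96 × 35 = 43.90 mm
mid-season: 0.70 × 5.96 × 40 = 166.88 mm
late-season: 0.68 × 3.75 × 35 = 89.25 mm
Seasonal total = 300.03 mm

300 mm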